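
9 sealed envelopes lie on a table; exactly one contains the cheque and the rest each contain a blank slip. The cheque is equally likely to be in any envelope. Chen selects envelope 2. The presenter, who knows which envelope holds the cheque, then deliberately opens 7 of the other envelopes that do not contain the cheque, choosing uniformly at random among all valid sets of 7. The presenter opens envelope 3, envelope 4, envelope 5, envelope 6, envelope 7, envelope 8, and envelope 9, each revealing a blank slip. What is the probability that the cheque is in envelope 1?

8/9

Consider each possible location of the cheque in turn.
If it is in envelope 1 (prior 1/9): the presenter has no choice, probability 1; weight (1/9)·1 = 1/9.
If it is in envelope 2 (prior 1/9): the presenter has 8 equally likely choices, so probability 1/8; weight (1/9)·(1/8) = 1/72.
If it is in any of envelopes 3, 4, 5, 6, 7, 8, and 9 (prior 1/9 each): that envelope was opened and seen not to hold the prize — ruled out; weight (1/9)·0 = 0 each.
The weights sum to 1/8.
So P(the cheque in envelope 1 | the presenter opened envelope 3, envelope 4, envelope 5, envelope 6, envelope 7, envelope 8, and envelope 9) = (1/9) / (1/8) = 8/9.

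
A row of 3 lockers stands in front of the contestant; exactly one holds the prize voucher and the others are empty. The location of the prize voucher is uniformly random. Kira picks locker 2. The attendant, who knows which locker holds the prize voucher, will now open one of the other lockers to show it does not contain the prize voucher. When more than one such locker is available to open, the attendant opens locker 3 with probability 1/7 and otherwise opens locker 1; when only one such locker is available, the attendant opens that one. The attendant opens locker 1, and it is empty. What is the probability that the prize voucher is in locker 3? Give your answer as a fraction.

Condition on the true location of the prize voucher.
If it is in locker 1 (prior 1/3): the attendant opened locker 1, so this case is ruled out; weight (1/3)·0 = 0.
If it is in locker 2 (prior 1/3): locker 3 is available but not opened, probability 6/7; weight (1/3)·(6/7) = 2/7.
If it is in locker 3 (prior 1/3): only locker 1 is available, probability 1; weight (1/3)·1 = 1/3.
The weights sum to 13/21.
So P(the prize voucher in locker 3 | the attendant opened locker 1) = (1/3) / (13/21) = 7/13.

7/13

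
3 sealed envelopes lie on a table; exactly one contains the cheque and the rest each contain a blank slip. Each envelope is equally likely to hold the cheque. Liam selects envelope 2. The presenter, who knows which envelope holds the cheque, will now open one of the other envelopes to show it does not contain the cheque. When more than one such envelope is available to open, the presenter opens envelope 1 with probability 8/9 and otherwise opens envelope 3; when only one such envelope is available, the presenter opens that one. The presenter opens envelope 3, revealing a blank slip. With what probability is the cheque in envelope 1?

Apply Bayes' rule, conditioning on where the cheque actually is.
If it is in envelope 1 (prior 1/3): only envelope 3 is available, probability 1; weight (1/3)·1 = 1/3.
If it is in envelope 2 (prior 1/3): envelope 1 is available but not opened, probability 1/9; weight (1/3)·(1/9) = 1/27.
If it is in envelope 3 (prior 1/3): the presenter opened envelope 3, so this case is ruled out; weight (1/3)·0 = 0.
The weights sum to 10/27.
So P(the cheque in envelope 1 | the presenter opened envelope 3) = (1/3) / (10/27) = 9/10.

9/10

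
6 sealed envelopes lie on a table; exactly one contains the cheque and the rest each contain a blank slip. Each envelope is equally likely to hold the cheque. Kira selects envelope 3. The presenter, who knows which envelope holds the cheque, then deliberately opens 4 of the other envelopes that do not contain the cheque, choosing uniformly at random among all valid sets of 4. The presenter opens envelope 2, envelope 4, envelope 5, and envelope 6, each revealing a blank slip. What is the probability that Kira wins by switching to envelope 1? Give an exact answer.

Condition on the true location of the cheque.
If it is in envelope 1 (prior 1/6): the presenter has no choice, probability 1; weight (1/6)·1 = 1/6.
If it is in any of envelopes 2, 4, 5, and 6 (prior 1/6 each): that envelope was opened and seen not to hold the prize — ruled out; weight (1/6)·0 = 0 each.
If it is in envelope 3 (prior 1/6): the presenter has 5 equally likely choices, so probability 1/5; weight (1/6)·(1/5) = 1/30.
The weights sum to 1/5.
So P(the cheque in envelope 1 | the presenter opened envelope 2, envelope 4, envelope 5, and envelope 6) = (1/6) / (1/5) = 5/6.

5/6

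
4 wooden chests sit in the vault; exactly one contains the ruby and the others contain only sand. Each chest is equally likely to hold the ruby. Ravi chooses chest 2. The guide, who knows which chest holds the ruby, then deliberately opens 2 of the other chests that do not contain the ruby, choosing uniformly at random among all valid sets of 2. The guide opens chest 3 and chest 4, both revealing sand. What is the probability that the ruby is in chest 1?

Consider each possible location of the ruby in turn.
If it is in chest 1 (prior 1/4): the guide has no choice, probability 1; weight (1/4)·1 = 1/4.
If it is in chest 2 (prior 1/4): the guide has 3 equally likely choices, so probability 1/3; weight (1/4)·(1/3) = 1/12.
If it is in either of chests 3 and 4 (prior 1/4 each): that chest was opened and seen not to hold the prize — ruled out; weight (1/4)·0 = 0 each.
The weights sum to 1/3.
So P(the ruby in chest 1 | the guide opened chest 3 and chest 4) = (1/4) / (1/3) = 3/4.

3/4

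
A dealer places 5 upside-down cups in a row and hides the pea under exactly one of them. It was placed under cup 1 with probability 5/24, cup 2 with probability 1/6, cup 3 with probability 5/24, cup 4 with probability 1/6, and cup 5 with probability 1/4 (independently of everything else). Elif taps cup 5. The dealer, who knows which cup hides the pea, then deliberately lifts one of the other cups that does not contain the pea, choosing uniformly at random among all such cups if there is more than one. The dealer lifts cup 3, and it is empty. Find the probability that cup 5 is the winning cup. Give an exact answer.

Apply Bayes' rule, conditioning on where the pea actually is.
If it is under cup 1 (prior 5/24): the dealer has 3 equally likely choices, so probability 1/3; weight (5/24)·(1/3) = 5/72.
If it is under either of cups 2 and 4 (prior 1/6 each): the dealer has 3 equally likely choices, so probability 1/3; weight (1/6)·(1/3) = 1/18 each.
If it is under cup 3 (prior 5/24): the dealer opened cup 3, so this case is ruled out; weight (5/24)·0 = 0.
If it is under cup 5 (prior 1/4): the dealer has 4 equally likely choices, so probability 1/4; weight (1/4)·(1/4) = 1/16.
The weights sum to 35/144.
So P(the pea under cup 5 | the dealer opened cup 3) = (1/16) / (35/144) = 9/35.

9/35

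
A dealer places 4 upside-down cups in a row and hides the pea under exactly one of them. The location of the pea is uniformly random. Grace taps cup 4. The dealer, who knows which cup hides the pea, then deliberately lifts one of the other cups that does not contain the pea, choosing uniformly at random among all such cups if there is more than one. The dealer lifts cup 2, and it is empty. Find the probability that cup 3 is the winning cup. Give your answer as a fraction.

3/8

Apply Bayes' rule, conditioning on where the pea actually is.
If it is under either of cups 1 and 3 (prior 1/4 each): the dealer has 2 equally likely choices, so probability 1/2; weight (1/4)·(1/2) = 1/8 each.
If it is under cup 2 (prior 1/4): the dealer opened cup 2, so this case is ruled out; weight (1/4)·0 = 0.
If it is under cup 4 (prior 1/4): the dealer has 3 equally likely choices, so probability 1/3; weight (1/4)·(1/3) = 1/12.
The weights sum to 1/3.
So P(the pea under cup 3 | the dealer opened cup 2) = (1/8) / (1/3) = 3/8.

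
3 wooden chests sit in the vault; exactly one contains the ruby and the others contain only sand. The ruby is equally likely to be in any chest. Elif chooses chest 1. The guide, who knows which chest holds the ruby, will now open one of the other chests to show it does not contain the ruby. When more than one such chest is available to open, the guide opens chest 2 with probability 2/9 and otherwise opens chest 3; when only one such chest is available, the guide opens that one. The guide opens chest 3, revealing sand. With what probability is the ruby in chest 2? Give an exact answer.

Apply Bayes' rule, conditioning on where the ruby actually is.
If it is in chest 1 (prior 1/3): chest 2 is available but not opened, probability 7/9; weight (1/3)·(7/9) = 7/27.
If it is in chest 2 (prior 1/3): only chest 3 is available, probability 1; weight (1/3)·1 = 1/3.
If it is in chest 3 (prior 1/3): the guide opened chest 3, so this case is ruled out; weight (1/3)·0 = 0.
The weights sum to 16/27.
So P(the ruby in chest 2 | the guide opened chest 3) = (1/3) / (16/27) = 9/16.

9/16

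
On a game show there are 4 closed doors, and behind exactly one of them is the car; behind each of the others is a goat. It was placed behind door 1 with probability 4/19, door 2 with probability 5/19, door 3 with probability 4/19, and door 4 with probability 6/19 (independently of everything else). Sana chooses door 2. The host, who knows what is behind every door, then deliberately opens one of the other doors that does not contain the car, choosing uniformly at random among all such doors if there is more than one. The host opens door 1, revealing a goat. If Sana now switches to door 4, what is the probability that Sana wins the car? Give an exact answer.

9/20

Apply Bayes' rule, conditioning on where the car actually is.
If it is behind door 1 (prior 4/19): the host opened door 1, so this case is ruled out; weight (4/19)·0 = 0.
If it is behind door 2 (prior 5/19): the host has 3 equally likely choices, so probability 1/3; weight (5/19)·(1/3) = 5/57.
If it is behind door 3 (prior 4/19): the host has 2 equally likely choices, so probability 1/2; weight (4/19)·(1/2) = 2/19.
If it is behind door 4 (prior 6/19): the host has 2 equally likely choices, so probability 1/2; weight (6/19)·(1/2) = 3/19.
The weights sum to 20/57.
So P(the car behind door 4 | the host opened door 1) = (3/19) / (20/57) = 9/20.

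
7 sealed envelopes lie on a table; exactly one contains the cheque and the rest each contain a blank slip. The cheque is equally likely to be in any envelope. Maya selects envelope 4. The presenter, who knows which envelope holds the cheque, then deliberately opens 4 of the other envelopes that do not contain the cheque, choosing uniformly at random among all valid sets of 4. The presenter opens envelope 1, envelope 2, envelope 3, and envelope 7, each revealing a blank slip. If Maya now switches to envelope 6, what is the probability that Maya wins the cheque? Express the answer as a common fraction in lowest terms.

3/7

Condition on the true location of the cheque.
If it is in any of envelopes 1, 2, 3, and 7 (prior 1/7 each): that envelope was opened and seen not to hold the prize — ruled out; weight (1/7)·0 = 0 each.
If it is in envelope 4 (prior 1/7): the presenter has 15 equally likely choices, so probability 1/15; weight (1/7)·(1/15) = 1/105.
If it is in either of envelopes 5 and 6 (prior 1/7 each): the presenter has 5 equally likely choices, so probability 1/5; weight (1/7)·(1/5) = 1/35 each.
The weights sum to 1/15.
So P(the cheque in envelope 6 | the presenter opened envelope 1, envelope 2, envelope 3, and envelope 7) = (1/35) / (1/15) = 3/7.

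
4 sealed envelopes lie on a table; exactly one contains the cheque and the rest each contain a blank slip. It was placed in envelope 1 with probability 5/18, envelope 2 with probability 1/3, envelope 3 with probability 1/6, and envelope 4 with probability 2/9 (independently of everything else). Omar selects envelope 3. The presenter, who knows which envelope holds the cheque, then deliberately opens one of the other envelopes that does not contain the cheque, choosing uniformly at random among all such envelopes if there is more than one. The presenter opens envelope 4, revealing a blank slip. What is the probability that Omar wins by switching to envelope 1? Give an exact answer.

Consider each possible location of the cheque in turn.
If it is in envelope 1 (prior 5/18): the presenter has 2 equally likely choices, so probability 1/2; weight (5/18)·(1/2) = 5/36.
If it is in envelope 2 (prior 1/3): the presenter has 2 equally likely choices, so probability 1/2; weight (1/3)·(1/2) = 1/6.
If it is in envelope 3 (prior 1/6): the presenter has 3 equally likely choices, so probability 1/3; weight (1/6)·(1/3) = 1/18.
If it is in envelope 4 (prior 2/9): the presenter opened envelope 4, so this case is ruled out; weight (2/9)·0 = 0.
The weights sum to 13/36.
So P(the cheque in envelope 1 | the presenter opened envelope 4) = (5/36) / (13/36) = 5/13.

5/13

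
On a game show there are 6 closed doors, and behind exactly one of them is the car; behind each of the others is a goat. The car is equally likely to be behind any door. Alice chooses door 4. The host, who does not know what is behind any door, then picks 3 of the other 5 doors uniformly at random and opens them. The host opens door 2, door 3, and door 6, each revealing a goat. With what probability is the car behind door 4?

Because the host chose which doors to open without knowing where the car is, the choice is independent of the prize location. Learning that none of the 3 opened doors holds the car simply rules out those 3 locations and leaves the remaining 3 doors still equally likely by symmetry.
So P(the car behind door 4) = 1/3.

1/3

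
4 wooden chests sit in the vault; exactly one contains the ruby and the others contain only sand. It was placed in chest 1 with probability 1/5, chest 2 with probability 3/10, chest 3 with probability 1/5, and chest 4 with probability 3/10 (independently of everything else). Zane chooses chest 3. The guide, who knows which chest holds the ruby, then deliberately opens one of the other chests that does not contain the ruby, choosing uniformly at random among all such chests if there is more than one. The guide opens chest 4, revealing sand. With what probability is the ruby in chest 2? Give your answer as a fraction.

Consider each possible location of the ruby in turn.
If it is in chest 1 (prior 1/5): the guide has 2 equally likely choices, so probability 1/2; weight (1/5)·(1/2) = 1/10.
If it is in chest 2 (prior 3/10): the guide has 2 equally likely choices, so probability 1/2; weight (3/10)·(1/2) = 3/20.
If it is in chest 3 (prior 1/5): the guide has 3 equally likely choices, so probability 1/3; weight (1/5)·(1/3) = 1/15.
If it is in chest 4 (prior 3/10): the guide opened chest 4, so this case is ruled out; weight (3/10)·0 = 0.
The weights sum to 19/60.
So P(the ruby in chest 2 | the guide opened chest 4) = (3/20) / (19/60) = 9/19.

9/19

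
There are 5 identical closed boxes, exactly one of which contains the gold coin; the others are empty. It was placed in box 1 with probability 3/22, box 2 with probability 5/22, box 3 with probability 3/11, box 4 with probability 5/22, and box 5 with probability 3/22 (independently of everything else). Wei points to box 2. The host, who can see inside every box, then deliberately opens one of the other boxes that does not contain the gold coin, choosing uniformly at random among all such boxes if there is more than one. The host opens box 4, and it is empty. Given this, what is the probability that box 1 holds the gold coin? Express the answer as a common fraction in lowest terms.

Apply Bayes' rule, conditioning on where the gold coin actually is.
If it is in either of boxes 1 and 5 (prior 3/22 each): the host has 3 equally likely choices, so probability 1/3; weight (3/22)·(1/3) = 1/22 each.
If it is in box 2 (prior 5/22): the host has 4 equally likely choices, so probability 1/4; weight (5/22)·(1/4) = 5/88.
If it is in box 3 (prior 3/11): the host has 3 equally likely choices, so probability 1/3; weight (3/11)·(1/3) = 1/11.
If it is in box 4 (prior 5/22): the host opened box 4, so this case is ruled out; weight (5/22)·0 = 0.
The weights sum to 21/88.
So P(the gold coin in box 1 | the host opened box 4) = (1/22) / (21/88) = 4/21.

4/21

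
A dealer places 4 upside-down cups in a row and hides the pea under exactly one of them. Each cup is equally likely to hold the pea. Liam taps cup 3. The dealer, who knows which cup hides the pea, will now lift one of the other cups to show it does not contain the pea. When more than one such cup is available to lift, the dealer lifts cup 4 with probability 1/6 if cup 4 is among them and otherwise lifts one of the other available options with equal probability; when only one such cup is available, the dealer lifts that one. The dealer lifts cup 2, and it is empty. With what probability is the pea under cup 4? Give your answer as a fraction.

2/7

Apply Bayes' rule, conditioning on where the pea actually is.
If it is under cup 1 (prior 1/4): cup 4 is available but not opened, probability 5/6; weight (1/4)·(5/6) = 5/24.
If it is under cup 2 (prior 1/4): the dealer opened cup 2, so this case is ruled out; weight (1/4)·0 = 0.
If it is under cup 3 (prior 1/4): cup 4 is available but not opened; cup 2 gets probability (1 − 1/6)/2 = 5/12; weight (1/4)·(5/12) = 5/48.
If it is under cup 4 (prior 1/4): cup 4 holds the prize so is unavailable; the dealer chooses uniformly among the 2 others, probability 1/2; weight (1/4)·(1/2) = 1/8.
The weights sum to 7/16.
So P(the pea under cup 4 | the dealer opened cup 2) = (1/8) / (7/16) = 2/7.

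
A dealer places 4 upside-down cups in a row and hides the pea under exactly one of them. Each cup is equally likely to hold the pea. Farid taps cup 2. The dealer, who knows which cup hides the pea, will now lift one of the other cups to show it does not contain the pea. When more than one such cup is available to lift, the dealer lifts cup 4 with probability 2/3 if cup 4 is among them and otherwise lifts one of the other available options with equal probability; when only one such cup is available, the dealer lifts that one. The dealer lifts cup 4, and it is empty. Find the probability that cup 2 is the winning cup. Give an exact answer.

Apply Bayes' rule, conditioning on where the pea actually is.
If it is under any of cups 1, 2, and 3 (prior 1/4 each): cup 4 is available, opened with probability 2/3; weight (1/4)·(2/3) = 1/6 each.
If it is under cup 4 (prior 1/4): the dealer opened cup 4, so this case is ruled out; weight (1/4)·0 = 0.
The weights sum to 1/2.
So P(the pea under cup 2 | the dealer opened cup 4) = (1/6) / (1/2) = 1/3.

1/3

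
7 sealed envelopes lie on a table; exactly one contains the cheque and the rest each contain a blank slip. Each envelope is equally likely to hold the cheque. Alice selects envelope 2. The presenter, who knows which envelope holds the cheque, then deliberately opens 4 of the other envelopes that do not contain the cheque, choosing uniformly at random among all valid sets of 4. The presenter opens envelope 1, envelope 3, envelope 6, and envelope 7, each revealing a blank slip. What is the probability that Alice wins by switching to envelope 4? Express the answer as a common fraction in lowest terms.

3/7

Consider each possible location of the cheque in turn.
If it is in any of envelopes 1, 3, 6, and 7 (prior 1/7 each): that envelope was opened and seen not to hold the prize — ruled out; weight (1/7)·0 = 0 each.
If it is in envelope 2 (prior 1/7): the presenter has 15 equally likely choices, so probability 1/15; weight (1/7)·(1/15) = 1/105.
If it is in either of envelopes 4 and 5 (prior 1/7 each): the presenter has 5 equally likely choices, so probability 1/5; weight (1/7)·(1/5) = 1/35 each.
The weights sum to 1/15.
So P(the cheque in envelope 4 | the presenter opened envelope 1, envelope 3, envelope 6, and envelope 7) = (1/35) / (1/15) = 3/7.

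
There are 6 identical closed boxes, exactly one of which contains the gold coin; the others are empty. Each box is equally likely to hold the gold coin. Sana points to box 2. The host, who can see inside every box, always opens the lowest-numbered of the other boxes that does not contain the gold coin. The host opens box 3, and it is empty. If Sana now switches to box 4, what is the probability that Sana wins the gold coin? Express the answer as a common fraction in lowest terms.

Consider each possible location of the gold coin in turn.
If it is in box 1 (prior 1/6): box 3 is the lowest-numbered option available, probability 1; weight (1/6)·1 = 1/6.
If it is in any of boxes 2, 4, 5, and 6 (prior 1/6 each): the host would have opened box 1 instead, probability 0; weight (1/6)·0 = 0 each.
If it is in box 3 (prior 1/6): the host opened box 3, so this case is ruled out; weight (1/6)·0 = 0.
The weights sum to 1/6.
So P(the gold coin in box 4 | the host opened box 3) = 0 / (1/6) = 0.

0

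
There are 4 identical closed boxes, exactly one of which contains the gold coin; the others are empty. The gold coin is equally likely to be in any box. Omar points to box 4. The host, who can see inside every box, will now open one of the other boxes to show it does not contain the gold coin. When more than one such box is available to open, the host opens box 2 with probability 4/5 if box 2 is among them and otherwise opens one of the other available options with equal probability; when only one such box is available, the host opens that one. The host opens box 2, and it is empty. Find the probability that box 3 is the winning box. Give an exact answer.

Apply Bayes' rule, conditioning on where the gold coin actually is.
If it is in any of boxes 1, 3, and 4 (prior 1/4 each): box 2 is available, opened with probability 4/5; weight (1/4)·(4/5) = 1/5 each.
If it is in box 2 (prior 1/4): the host opened box 2, so this case is ruled out; weight (1/4)·0 = 0.
The weights sum to 3/5.
So P(the gold coin in box 3 | the host opened box 2) = (1/5) / (3/5) = 1/3.

1/3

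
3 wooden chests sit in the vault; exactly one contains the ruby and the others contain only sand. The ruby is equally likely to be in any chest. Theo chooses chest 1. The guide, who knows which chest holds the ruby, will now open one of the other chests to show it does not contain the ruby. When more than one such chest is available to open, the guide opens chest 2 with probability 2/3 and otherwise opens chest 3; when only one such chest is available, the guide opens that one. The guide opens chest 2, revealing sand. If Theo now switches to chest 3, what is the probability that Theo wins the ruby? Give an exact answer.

Apply Bayes' rule, conditioning on where the ruby actually is.
If it is in chest 1 (prior 1/3): chest 2 is available, opened with probability 2/3; weight (1/3)·(2/3) = 2/9.
If it is in chest 2 (prior 1/3): the guide opened chest 2, so this case is ruled out; weight (1/3)·0 = 0.
If it is in chest 3 (prior 1/3): only chest 2 is available, probability 1; weight (1/3)·1 = 1/3.
The weights sum to 5/9.
So P(the ruby in chest 3 | the guide opened chest 2) = (1/3) / (5/9) = 3/5.

3/5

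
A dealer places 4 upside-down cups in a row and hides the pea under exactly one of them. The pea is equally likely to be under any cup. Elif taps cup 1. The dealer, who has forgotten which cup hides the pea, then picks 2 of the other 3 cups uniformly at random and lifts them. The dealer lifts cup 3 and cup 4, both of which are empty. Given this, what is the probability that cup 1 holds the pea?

1/2

Consider each possible location of the pea in turn.
If it is under either of cups 1 and 2 (prior 1/4 each): the dealer picks exactly this set with probability 1/3 regardless, and none is the prize; weight (1/4)·(1/3) = 1/12 each.
If it is under either of cups 3 and 4 (prior 1/4 each): that cup was opened and seen not to hold the prize — ruled out; weight (1/4)·0 = 0 each.
The weights sum to 1/6.
So P(the pea under cup 1 | the dealer opened cup 3 and cup 4) = (1/12) / (1/6) = 1/2.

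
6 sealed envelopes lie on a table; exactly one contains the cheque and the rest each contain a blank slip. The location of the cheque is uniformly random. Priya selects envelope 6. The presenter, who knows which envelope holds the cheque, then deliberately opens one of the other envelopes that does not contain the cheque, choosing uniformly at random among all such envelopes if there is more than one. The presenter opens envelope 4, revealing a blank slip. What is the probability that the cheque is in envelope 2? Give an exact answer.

Apply Bayes' rule, conditioning on where the cheque actually is.
If it is in any of envelopes 1, 2, 3, and 5 (prior 1/6 each): the presenter has 4 equally likely choices, so probability 1/4; weight (1/6)·(1/4) = 1/24 each.
If it is in envelope 4 (prior 1/6): the presenter opened envelope 4, so this case is ruled out; weight (1/6)·0 = 0.
If it is in envelope 6 (prior 1/6): the presenter has 5 equally likely choices, so probability 1/5; weight (1/6)·(1/5) = 1/30.
The weights sum to 1/5.
So P(the cheque in envelope 2 | the presenter opened envelope 4) = (1/24) / (1/5) = 5/24.

5/24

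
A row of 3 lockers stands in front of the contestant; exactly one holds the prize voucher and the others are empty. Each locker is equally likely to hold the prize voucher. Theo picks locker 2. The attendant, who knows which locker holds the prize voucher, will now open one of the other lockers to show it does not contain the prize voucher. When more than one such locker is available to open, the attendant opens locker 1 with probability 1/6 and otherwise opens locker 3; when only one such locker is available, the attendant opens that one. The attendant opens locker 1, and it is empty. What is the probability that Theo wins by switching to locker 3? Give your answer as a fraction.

Consider each possible location of the prize voucher in turn.
If it is in locker 1 (prior 1/3): the attendant opened locker 1, so this case is ruled out; weight (1/3)·0 = 0.
If it is in locker 2 (prior 1/3): locker 1 is available, opened with probability 1/6; weight (1/3)·(1/6) = 1/18.
If it is in locker 3 (prior 1/3): only locker 1 is available, probability 1; weight (1/3)·1 = 1/3.
The weights sum to 7/18.
So P(the prize voucher in locker 3 | the attendant opened locker 1) = (1/3) / (7/18) = 6/7.

6/7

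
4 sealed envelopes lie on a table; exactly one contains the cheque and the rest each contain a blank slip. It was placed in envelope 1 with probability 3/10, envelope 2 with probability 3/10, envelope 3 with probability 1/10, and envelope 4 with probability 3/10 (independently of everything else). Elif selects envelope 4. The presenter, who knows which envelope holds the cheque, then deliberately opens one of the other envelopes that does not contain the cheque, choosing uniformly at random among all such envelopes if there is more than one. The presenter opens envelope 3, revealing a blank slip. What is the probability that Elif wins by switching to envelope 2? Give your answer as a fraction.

3/8

Apply Bayes' rule, conditioning on where the cheque actually is.
If it is in either of envelopes 1 and 2 (prior 3/10 each): the presenter has 2 equally likely choices, so probability 1/2; weight (3/10)·(1/2) = 3/20 each.
If it is in envelope 3 (prior 1/10): the presenter opened envelope 3, so this case is ruled out; weight (1/10)·0 = 0.
If it is in envelope 4 (prior 3/10): the presenter has 3 equally likely choices, so probability 1/3; weight (3/10)·(1/3) = 1/10.
The weights sum to 2/5.
So P(the cheque in envelope 2 | the presenter opened envelope 3) = (3/20) / (2/5) = 3/8.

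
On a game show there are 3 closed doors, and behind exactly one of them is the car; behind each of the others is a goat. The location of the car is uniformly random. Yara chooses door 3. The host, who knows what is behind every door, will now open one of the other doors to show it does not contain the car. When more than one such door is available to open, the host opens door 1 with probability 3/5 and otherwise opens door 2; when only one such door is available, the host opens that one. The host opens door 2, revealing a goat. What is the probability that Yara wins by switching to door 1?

5/7

Apply Bayes' rule, conditioning on where the car actually is.
If it is behind door 1 (prior 1/3): only door 2 is available, probability 1; weight (1/3)·1 = 1/3.
If it is behind door 2 (prior 1/3): the host opened door 2, so this case is ruled out; weight (1/3)·0 = 0.
If it is behind door 3 (prior 1/3): door 1 is available but not opened, probability 2/5; weight (1/3)·(2/5) = 2/15.
The weights sum to 7/15.
So P(the car behind door 1 | the host opened door 2) = (1/3) / (7/15) = 5/7.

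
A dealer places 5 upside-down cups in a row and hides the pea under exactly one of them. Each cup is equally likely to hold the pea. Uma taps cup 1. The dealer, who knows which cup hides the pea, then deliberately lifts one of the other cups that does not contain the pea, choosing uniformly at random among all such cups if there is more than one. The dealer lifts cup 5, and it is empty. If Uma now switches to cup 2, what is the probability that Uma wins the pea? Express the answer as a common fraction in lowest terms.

4/15

Condition on the true location of the pea.
If it is under cup 1 (prior 1/5): the dealer has 4 equally likely choices, so probability 1/4; weight (1/5)·(1/4) = 1/20.
If it is under any of cups 2, 3, and 4 (prior 1/5 each): the dealer has 3 equally likely choices, so probability 1/3; weight (1/5)·(1/3) = 1/15 each.
If it is under cup 5 (prior 1/5): the dealer opened cup 5, so this case is ruled out; weight (1/5)·0 = 0.
The weights sum to 1/4.
So P(the pea under cup 2 | the dealer opened cup 5) = (1/15) / (1/4) = 4/15.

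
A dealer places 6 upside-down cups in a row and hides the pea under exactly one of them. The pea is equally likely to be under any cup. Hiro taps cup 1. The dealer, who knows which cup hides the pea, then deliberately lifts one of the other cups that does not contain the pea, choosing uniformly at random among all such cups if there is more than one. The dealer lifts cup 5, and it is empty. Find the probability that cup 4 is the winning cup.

5/24

Apply Bayes' rule, conditioning on where the pea actually is.
If it is under cup 1 (prior 1/6): the dealer has 5 equally likely choices, so probability 1/5; weight (1/6)·(1/5) = 1/30.
If it is under any of cups 2, 3, 4, and 6 (prior 1/6 each): the dealer has 4 equally likely choices, so probability 1/4; weight (1/6)·(1/4) = 1/24 each.
If it is under cup 5 (prior 1/6): the dealer opened cup 5, so this case is ruled out; weight (1/6)·0 = 0.
The weights sum to 1/5.
So P(the pea under cup 4 | the dealer opened cup 5) = (1/24) / (1/5) = 5/24.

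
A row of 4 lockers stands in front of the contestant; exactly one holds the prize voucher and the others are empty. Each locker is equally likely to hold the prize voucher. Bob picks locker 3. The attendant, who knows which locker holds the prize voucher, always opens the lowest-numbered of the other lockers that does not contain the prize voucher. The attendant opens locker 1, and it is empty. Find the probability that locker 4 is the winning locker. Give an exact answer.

Apply Bayes' rule, conditioning on where the prize voucher actually is.
If it is in locker 1 (prior 1/4): the attendant opened locker 1, so this case is ruled out; weight (1/4)·0 = 0.
If it is in any of lockers 2, 3, and 4 (prior 1/4 each): locker 1 is the lowest-numbered option available, probability 1; weight (1/4)·1 = 1/4 each.
The weights sum to 3/4.
So P(the prize voucher in locker 4 | the attendant opened locker 1) = (1/4) / (3/4) = 1/3.

1/3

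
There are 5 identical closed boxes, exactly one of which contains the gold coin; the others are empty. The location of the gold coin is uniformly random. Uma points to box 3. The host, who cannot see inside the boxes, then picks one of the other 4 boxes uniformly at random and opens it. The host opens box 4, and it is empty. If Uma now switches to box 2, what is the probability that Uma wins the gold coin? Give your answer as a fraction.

1/4

Condition on the true location of the gold coin.
If it is in any of boxes 1, 2, 3, and 5 (prior 1/5 each): the host picks box 4 with probability 1/4 regardless, and it is not the prize; weight (1/5)·(1/4) = 1/20 each.
If it is in box 4 (prior 1/5): the host opened box 4, so this case is ruled out; weight (1/5)·0 = 0.
The weights sum to 1/5.
So P(the gold coin in box 2 | the host opened box 4) = (1/20) / (1/5) = 1/4.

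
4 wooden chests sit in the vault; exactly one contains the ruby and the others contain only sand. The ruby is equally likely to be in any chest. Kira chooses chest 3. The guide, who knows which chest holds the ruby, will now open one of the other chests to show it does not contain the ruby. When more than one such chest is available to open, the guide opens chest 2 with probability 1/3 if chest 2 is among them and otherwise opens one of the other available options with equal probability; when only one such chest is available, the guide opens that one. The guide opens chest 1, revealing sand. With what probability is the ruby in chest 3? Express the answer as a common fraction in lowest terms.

Apply Bayes' rule, conditioning on where the ruby actually is.
If it is in chest 1 (prior 1/4): the guide opened chest 1, so this case is ruled out; weight (1/4)·0 = 0.
If it is in chest 2 (prior 1/4): chest 2 holds the prize so is unavailable; the guide chooses uniformly among the 2 others, probability 1/2; weight (1/4)·(1/2) = 1/8.
If it is in chest 3 (prior 1/4): chest 2 is available but not opened; chest 1 gets probability (1 − 1/3)/2 = 1/3; weight (1/4)·(1/3) = 1/12.
If it is in chest 4 (prior 1/4): chest 2 is available but not opened, probability 2/3; weight (1/4)·(2/3) = 1/6.
The weights sum to 3/8.
So P(the ruby in chest 3 | the guide opened chest 1) = (1/12) / (3/8) = 2/9.

2/9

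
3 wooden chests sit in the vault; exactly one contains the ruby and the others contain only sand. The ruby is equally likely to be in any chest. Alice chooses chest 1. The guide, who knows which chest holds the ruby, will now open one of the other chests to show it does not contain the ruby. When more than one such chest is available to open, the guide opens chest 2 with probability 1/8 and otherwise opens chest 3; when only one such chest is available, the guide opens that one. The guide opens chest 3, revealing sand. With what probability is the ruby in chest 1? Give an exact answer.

Consider each possible location of the ruby in turn.
If it is in chest 1 (prior 1/3): chest 2 is available but not opened, probability 7/8; weight (1/3)·(7/8) = 7/24.
If it is in chest 2 (prior 1/3): only chest 3 is available, probability 1; weight (1/3)·1 = 1/3.
If it is in chest 3 (prior 1/3): the guide opened chest 3, so this case is ruled out; weight (1/3)·0 = 0.
The weights sum to 5/8.
So P(the ruby in chest 1 | the guide opened chest 3) = (7/24) / (5/8) = 7/15.

7/15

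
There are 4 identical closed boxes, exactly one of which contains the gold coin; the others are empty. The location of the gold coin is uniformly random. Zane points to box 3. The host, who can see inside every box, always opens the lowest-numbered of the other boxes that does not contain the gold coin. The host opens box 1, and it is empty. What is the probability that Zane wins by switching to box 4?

1/3

Condition on the true location of the gold coin.
If it is in box 1 (prior 1/4): the host opened box 1, so this case is ruled out; weight (1/4)·0 = 0.
If it is in any of boxes 2, 3, and 4 (prior 1/4 each): box 1 is the lowest-numbered option available, probability 1; weight (1/4)·1 = 1/4 each.
The weights sum to 3/4.
So P(the gold coin in box 4 | the host opened box 1) = (1/4) / (3/4) = 1/3.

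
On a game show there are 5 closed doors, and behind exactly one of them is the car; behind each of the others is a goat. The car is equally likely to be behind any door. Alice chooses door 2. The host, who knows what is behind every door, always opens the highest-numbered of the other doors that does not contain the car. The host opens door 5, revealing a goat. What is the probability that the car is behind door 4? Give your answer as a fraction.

Apply Bayes' rule, conditioning on where the car actually is.
If it is behind any of doors 1, 2, 3, and 4 (prior 1/5 each): door 5 is the highest-numbered option available, probability 1; weight (1/5)·1 = 1/5 each.
If it is behind door 5 (prior 1/5): the host opened door 5, so this case is ruled out; weight (1/5)·0 = 0.
The weights sum to 4/5.
So P(the car behind door 4 | the host opened door 5) = (1/5) / (4/5) = 1/4.

1/4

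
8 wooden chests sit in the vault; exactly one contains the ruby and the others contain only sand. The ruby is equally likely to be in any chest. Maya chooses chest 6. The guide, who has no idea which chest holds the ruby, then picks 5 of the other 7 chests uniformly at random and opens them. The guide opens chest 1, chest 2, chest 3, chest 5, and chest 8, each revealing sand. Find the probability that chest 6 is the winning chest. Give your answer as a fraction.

1/3

Apply Bayes' rule, conditioning on where the ruby actually is.
If it is in any of chests 1, 2, 3, 5, and 8 (prior 1/8 each): that chest was opened and seen not to hold the prize — ruled out; weight (1/8)·0 = 0 each.
If it is in any of chests 4, 6, and 7 (prior 1/8 each): the guide picks exactly this set with probability 1/21 regardless, and none is the prize; weight (1/8)·(1/21) = 1/168 each.
The weights sum to 1/56.
So P(the ruby in chest 6 | the guide opened chest 1, chest 2, chest 3, chest 5, and chest 8) = (1/168) / (1/56) = 1/3.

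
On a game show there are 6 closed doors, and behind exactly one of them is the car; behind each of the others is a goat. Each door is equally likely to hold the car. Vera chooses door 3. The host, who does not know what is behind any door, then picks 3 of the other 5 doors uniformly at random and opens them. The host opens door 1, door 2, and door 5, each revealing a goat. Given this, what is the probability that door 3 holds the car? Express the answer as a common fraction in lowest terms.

1/3

Because the host chose which doors to open without knowing where the car is, the choice is independent of the prize location. Learning that none of the 3 opened doors holds the car simply rules out those 3 locations and leaves the remaining 3 doors still equally likely by symmetry.
So P(the car behind door 3) = 1/3.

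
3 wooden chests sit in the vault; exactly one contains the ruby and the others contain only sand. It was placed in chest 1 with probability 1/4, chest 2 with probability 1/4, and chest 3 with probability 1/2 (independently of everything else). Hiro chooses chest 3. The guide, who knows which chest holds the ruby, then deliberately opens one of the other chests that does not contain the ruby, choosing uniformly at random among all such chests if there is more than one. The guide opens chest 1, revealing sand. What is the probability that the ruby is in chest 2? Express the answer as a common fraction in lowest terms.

1/2

Apply Bayes' rule, conditioning on where the ruby actually is.
If it is in chest 1 (prior 1/4): the guide opened chest 1, so this case is ruled out; weight (1/4)·0 = 0.
If it is in chest 2 (prior 1/4): the guide has no choice, probability 1; weight (1/4)·1 = 1/4.
If it is in chest 3 (prior 1/2): the guide has 2 equally likely choices, so probability 1/2; weight (1/2)·(1/2) = 1/4.
The weights sum to 1/2.
So P(the ruby in chest 2 | the guide opened chest 1) = (1/4) / (1/2) = 1/2.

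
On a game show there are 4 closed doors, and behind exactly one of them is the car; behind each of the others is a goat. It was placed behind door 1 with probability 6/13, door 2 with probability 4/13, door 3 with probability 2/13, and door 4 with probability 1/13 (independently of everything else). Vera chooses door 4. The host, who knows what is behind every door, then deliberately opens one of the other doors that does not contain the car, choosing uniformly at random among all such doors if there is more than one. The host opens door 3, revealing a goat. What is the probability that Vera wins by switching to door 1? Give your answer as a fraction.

Consider each possible location of the car in turn.
If it is behind door 1 (prior 6/13): the host has 2 equally likely choices, so probability 1/2; weight (6/13)·(1/2) = 3/13.
If it is behind door 2 (prior 4/13): the host has 2 equally likely choices, so probability 1/2; weight (4/13)·(1/2) = 2/13.
If it is behind door 3 (prior 2/13): the host opened door 3, so this case is ruled out; weight (2/13)·0 = 0.
If it is behind door 4 (prior 1/13): the host has 3 equally likely choices, so probability 1/3; weight (1/13)·(1/3) = 1/39.
The weights sum to 16/39.
So P(the car behind door 1 | the host opened door 3) = (3/13) / (16/39) = 9/16.

9/16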